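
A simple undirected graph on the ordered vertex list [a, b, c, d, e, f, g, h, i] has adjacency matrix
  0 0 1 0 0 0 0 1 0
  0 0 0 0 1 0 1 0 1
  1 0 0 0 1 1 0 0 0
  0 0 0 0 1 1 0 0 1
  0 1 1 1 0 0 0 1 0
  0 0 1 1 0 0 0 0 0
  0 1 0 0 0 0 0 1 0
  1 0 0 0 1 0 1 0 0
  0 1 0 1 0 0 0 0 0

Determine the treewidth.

3

A width-3 tree decomposition is:
Bags: B1 = {a, b, g, h}  B2 = {a, b, e, h}  B3 = {a, b, c, e}  B4 = {b, c, e, i}  B5 = {c, d, e, i}  B6 = {c, d, f, i}
Tree: B1–B2, B2–B3, B3–B4, B4–B5, B5–B6
The largest bag has 4 vertices, giving width 3; this decomposition certifies tw(G) ≤ 3. For the lower bound: the 4 vertex sets {a,g,h}, {b}, {e}, {c,d,f,i} are disjoint, each induces a connected subgraph, and every pair is joined by at least one edge of G. Contracting each set to a single vertex therefore yields K_{4} as a minor, and since treewidth is minor-monotone, tw(G) ≥ tw(K_{4}) = 3. Therefore the treewidth is 3.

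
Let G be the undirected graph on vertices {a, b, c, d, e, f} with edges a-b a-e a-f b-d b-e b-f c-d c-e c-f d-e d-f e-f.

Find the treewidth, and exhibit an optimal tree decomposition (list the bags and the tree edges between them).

Every bag has size at most 4, so the width is 4 − 1 = 3 and tw(G) ≤ 3. On the other hand G contains the 4-clique {c, d, e, f}. A clique must lie in a single bag of any decomposition, so no decomposition can have width below 3. Hence tw(G) = 3 exactly.

Treewidth 3.
One optimal decomposition is:
Bags: B1 = {b, d, e, f}  B2 = {a, b, e, f}  B3 = {c, d, e, f}
Tree: B1–B2, B1–B3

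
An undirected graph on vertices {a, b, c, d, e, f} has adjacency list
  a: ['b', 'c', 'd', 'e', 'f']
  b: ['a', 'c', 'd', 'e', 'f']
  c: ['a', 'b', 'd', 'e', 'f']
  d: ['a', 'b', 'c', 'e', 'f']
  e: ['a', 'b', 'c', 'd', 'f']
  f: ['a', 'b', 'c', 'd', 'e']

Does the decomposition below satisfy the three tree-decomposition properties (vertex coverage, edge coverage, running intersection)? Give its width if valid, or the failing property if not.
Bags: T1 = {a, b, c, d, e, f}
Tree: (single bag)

Yes; width 5.

Vertex coverage: the bags together contain {a, b, c, d, e, f}, the full vertex set. Edge coverage: each edge of G has both endpoints in at least one bag. Running intersection: for every vertex, the bags containing it form a connected subtree. All three properties hold, so this is a valid tree decomposition of width max|bag| − 1 = 5, and hence tw(G) ≤ 5.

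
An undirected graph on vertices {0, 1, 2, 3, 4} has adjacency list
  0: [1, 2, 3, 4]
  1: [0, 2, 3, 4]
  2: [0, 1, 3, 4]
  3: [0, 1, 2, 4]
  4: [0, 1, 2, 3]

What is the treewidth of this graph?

4

A width-4 tree decomposition is:
Bags: B1 = {0, 1, 2, 3, 4}
Tree: (single bag)
A single bag containing all 5 vertices is trivially a valid decomposition of width 4. Conversely, {0, 1, 2, 3, 4} is a clique of size 5, and the vertices of any clique must share a bag in every tree decomposition; so some bag has ≥ 5 vertices and tw(G) ≥ 4. The upper and lower bounds meet at 4, so that is the treewidth.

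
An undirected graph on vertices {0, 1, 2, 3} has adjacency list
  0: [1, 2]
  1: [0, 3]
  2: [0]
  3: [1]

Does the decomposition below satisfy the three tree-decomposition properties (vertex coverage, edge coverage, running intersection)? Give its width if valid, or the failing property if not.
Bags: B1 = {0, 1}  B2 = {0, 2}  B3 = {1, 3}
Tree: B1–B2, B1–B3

Yes; width 1.

Vertex coverage: the bags together contain {0, 1, 2, 3}, the full vertex set. Edge coverage: each edge of G has both endpoints in at least one bag. Running intersection: for every vertex, the bags containing it form a connected subtree. All three properties hold, so this is a valid tree decomposition of width max|bag| − 1 = 1, and hence tw(G) ≤ 1.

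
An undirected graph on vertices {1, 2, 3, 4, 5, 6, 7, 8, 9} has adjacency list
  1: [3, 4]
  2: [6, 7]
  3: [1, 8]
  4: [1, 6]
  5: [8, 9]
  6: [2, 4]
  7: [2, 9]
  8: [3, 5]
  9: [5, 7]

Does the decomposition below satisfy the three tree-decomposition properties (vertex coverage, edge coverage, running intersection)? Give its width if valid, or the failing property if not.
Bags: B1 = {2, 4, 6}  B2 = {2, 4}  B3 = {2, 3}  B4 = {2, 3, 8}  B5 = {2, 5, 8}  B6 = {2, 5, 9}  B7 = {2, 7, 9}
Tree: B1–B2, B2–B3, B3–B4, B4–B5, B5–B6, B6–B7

A tree decomposition must satisfy three properties: every vertex lies in some bag; for every edge, both endpoints lie together in some bag; and for every vertex, the bags containing it form a connected subtree. Here vertex 1 appears in no bag, so the decomposition is invalid.

No — vertex 1 appears in no bag.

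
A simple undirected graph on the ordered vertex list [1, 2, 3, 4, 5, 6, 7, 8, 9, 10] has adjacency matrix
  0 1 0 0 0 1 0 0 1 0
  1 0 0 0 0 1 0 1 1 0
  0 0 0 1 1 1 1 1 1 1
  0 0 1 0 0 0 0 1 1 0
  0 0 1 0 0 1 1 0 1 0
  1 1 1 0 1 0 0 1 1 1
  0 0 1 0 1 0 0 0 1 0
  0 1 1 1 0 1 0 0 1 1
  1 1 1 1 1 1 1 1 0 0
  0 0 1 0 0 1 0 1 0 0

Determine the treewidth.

3

A width-3 tree decomposition is:
Bags: B1 = {3, 6, 8, 9}  B2 = {2, 6, 8, 9}  B3 = {3, 4, 8, 9}  B4 = {3, 6, 8, 10}  B5 = {3, 5, 6, 9}  B6 = {1, 2, 6, 9}  B7 = {3, 5, 7, 9}
Tree: B1–B2, B1–B3, B1–B4, B1–B5, B2–B6, B5–B7
The largest bag has 4 vertices, giving width 3; this decomposition certifies tw(G) ≤ 3. On the other hand G contains the 4-clique {1, 2, 6, 9}. A clique must lie in a single bag of any decomposition, so no decomposition can have width below 3. The upper and lower bounds meet at 3, so that is the treewidth.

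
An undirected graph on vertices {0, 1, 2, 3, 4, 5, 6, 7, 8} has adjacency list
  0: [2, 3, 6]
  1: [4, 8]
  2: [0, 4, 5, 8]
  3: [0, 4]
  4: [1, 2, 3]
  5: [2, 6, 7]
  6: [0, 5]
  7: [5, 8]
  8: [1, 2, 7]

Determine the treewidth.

A width-3 tree decomposition is:
Bags: B1 = {0, 1, 3, 4}  B2 = {0, 1, 2, 4}  B3 = {0, 1, 2, 8}  B4 = {0, 2, 6, 8}  B5 = {2, 5, 6, 8}  B6 = {5, 6, 7, 8}
Tree: B1–B2, B2–B3, B3–B4, B4–B5, B5–B6
The largest bag has 4 vertices, giving width 3; this decomposition certifies tw(G) ≤ 3. For the lower bound: the 4 vertex sets {1,3,4}, {0}, {2}, {5,6,7,8} are disjoint, each induces a connected subgraph, and every pair is joined by at least one edge of G. Contracting each set to a single vertex therefore yields K_{4} as a minor, and since treewidth is minor-monotone, tw(G) ≥ tw(K_{4}) = 3. Combining the bounds, tw(G) = 3.

3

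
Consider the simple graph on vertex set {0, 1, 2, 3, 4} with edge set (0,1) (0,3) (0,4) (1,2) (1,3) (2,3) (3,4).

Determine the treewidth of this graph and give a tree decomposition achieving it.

Treewidth 2.
One optimal decomposition is:
Bags: B1 = {0, 1, 3}  B2 = {1, 2, 3}  B3 = {0, 3, 4}
Tree: B1–B2, B1–B3

Each bag holds 3 vertices, so the decomposition has width 2, which upper-bounds the treewidth. For the lower bound, the 3 vertices {0, 1, 3} are pairwise adjacent, and any tree decomposition puts a clique entirely inside one bag — forcing width ≥ 2. The upper and lower bounds meet at 2, so that is the treewidth.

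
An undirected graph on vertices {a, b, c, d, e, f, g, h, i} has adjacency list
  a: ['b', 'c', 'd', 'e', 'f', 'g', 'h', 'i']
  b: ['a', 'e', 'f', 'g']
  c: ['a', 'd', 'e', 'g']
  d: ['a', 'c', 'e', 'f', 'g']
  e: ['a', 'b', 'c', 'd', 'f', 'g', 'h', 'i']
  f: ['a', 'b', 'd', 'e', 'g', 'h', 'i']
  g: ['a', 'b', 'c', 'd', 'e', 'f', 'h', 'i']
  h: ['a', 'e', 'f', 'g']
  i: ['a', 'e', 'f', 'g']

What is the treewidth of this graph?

A width-4 tree decomposition is:
Bags: B1 = {a, e, f, g, i}  B2 = {a, d, e, f, g}  B3 = {a, c, d, e, g}  B4 = {a, e, f, g, h}  B5 = {a, b, e, f, g}
Tree: B1–B2, B2–B3, B1–B4, B4–B5
The largest bag has 5 vertices, giving width 4; this decomposition certifies tw(G) ≤ 4. Conversely, {a, c, d, e, g} is a clique of size 5, and the vertices of any clique must share a bag in every tree decomposition; so some bag has ≥ 5 vertices and tw(G) ≥ 4. Hence tw(G) = 4 exactly.

4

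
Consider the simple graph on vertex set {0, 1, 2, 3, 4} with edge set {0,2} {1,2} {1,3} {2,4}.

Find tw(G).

A width-1 tree decomposition is:
Bags: B1 = {0, 2}  B2 = {1, 2}  B3 = {2, 4}  B4 = {1, 3}
Tree: B1–B2, B1–B3, B2–B4
Every bag has size at most 2, so the width is 2 − 1 = 1 and tw(G) ≤ 1. Since G has at least one edge (e.g. 0–2), it is not an edgeless graph, so tw(G) ≥ 1. Combining the bounds, tw(G) = 1.

1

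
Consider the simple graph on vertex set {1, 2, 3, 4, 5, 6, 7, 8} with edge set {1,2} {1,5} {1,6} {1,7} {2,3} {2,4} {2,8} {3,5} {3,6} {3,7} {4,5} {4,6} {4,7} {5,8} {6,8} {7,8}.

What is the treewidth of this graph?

A width-4 tree decomposition is:
Bags: B1 = {1, 3, 4, 5, 8}  B2 = {1, 3, 4, 6, 8}  B3 = {1, 2, 3, 4, 8}  B4 = {1, 3, 4, 7, 8}
Tree: B1–B2, B2–B3, B3–B4
Each bag holds 5 vertices, so the decomposition has width 4, which upper-bounds the treewidth. For the lower bound: the 5 vertex sets {4,5}, {6,8}, {1,2}, {3}, {7} are disjoint, each induces a connected subgraph, and every pair is joined by at least one edge of G. Contracting each set to a single vertex therefore yields K_{5} as a minor, and since treewidth is minor-monotone, tw(G) ≥ tw(K_{5}) = 4. The upper and lower bounds meet at 4, so that is the treewidth.

4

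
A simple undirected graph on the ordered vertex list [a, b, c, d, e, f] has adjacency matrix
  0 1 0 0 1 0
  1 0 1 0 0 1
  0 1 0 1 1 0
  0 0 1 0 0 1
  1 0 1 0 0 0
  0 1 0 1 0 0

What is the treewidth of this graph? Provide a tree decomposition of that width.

Treewidth 2.
One optimal decomposition is:
Bags: B1 = {b, d, f}  B2 = {b, c, d}  B3 = {a, b, c}  B4 = {a, c, e}
Tree: B1–B2, B2–B3, B3–B4

The largest bag has 3 vertices, giving width 2; this decomposition certifies tw(G) ≤ 2. Since f–d–c–b–f is a cycle in G, G is not acyclic. Forests are exactly the graphs of treewidth ≤ 1, so tw(G) ≥ 2. Hence tw(G) = 2 exactly.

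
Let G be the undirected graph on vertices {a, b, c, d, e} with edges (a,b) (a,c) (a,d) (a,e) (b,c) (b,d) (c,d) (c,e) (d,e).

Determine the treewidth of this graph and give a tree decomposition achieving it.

Treewidth 3.
One such decomposition:
Bags: B1 = {a, c, d, e}  B2 = {a, b, c, d}
Tree: B1–B2

Each bag holds 4 vertices, so the decomposition has width 3, which upper-bounds the treewidth. Conversely, {a, c, d, e} is a clique of size 4, and the vertices of any clique must share a bag in every tree decomposition; so some bag has ≥ 4 vertices and tw(G) ≥ 3. Therefore the treewidth is 3.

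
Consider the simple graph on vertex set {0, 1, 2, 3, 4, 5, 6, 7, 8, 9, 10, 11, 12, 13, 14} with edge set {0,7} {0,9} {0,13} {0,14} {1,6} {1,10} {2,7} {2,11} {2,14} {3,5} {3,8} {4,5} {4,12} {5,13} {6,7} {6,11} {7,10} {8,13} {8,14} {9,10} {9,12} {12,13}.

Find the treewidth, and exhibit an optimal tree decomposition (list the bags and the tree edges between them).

Each bag holds 4 vertices, so the decomposition has width 3, which upper-bounds the treewidth. For the lower bound: the 4 vertex sets {3,4,5}, {12}, {13}, {0,8,9,14} are disjoint, each induces a connected subgraph, and every pair is joined by at least one edge of G. Contracting each set to a single vertex therefore yields K_{4} as a minor, and since treewidth is minor-monotone, tw(G) ≥ tw(K_{4}) = 3. Therefore the treewidth is 3.

Treewidth 3.
Bags: B1 = {3, 4, 5, 12}  B2 = {3, 5, 12, 13}  B3 = {3, 8, 12, 13}  B4 = {8, 9, 12, 13}  B5 = {0, 8, 9, 13}  B6 = {0, 8, 9, 14}  B7 = {0, 9, 10, 14}  B8 = {0, 7, 10, 14}  B9 = {2, 7, 10, 14}  B10 = {1, 2, 7, 10}  B11 = {1, 2, 6, 7}  B12 = {1, 2, 6, 11}
Tree: B1–B2, B2–B3, B3–B4, B4–B5, B5–B6, B6–B7, B7–B8, B8–B9, B9–B10, B10–B11, B11–B12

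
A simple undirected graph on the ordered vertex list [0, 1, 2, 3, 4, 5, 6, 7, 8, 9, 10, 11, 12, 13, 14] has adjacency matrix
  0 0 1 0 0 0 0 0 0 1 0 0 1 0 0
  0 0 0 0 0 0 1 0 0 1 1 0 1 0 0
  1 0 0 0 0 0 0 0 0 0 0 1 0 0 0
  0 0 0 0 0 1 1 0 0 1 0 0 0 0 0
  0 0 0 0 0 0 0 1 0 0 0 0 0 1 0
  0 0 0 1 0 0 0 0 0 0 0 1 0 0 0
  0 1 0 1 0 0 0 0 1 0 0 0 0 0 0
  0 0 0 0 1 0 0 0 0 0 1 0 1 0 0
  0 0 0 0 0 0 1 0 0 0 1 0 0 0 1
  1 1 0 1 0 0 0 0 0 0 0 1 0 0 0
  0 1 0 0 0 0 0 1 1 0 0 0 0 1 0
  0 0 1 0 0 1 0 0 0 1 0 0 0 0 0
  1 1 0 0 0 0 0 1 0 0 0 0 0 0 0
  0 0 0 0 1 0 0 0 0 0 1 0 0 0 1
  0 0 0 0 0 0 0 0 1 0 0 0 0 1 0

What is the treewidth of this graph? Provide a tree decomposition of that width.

Each bag holds 4 vertices, so the decomposition has width 3, which upper-bounds the treewidth. For the lower bound: the 4 vertex sets {4,13,14}, {7}, {10}, {1,6,8,12} are disjoint, each induces a connected subgraph, and every pair is joined by at least one edge of G. Contracting each set to a single vertex therefore yields K_{4} as a minor, and since treewidth is minor-monotone, tw(G) ≥ tw(K_{4}) = 3. Therefore the treewidth is 3.

Treewidth 3.
Bags: B1 = {4, 7, 13, 14}  B2 = {7, 10, 13, 14}  B3 = {7, 8, 10, 14}  B4 = {7, 8, 10, 12}  B5 = {1, 8, 10, 12}  B6 = {1, 6, 8, 12}  B7 = {0, 1, 6, 12}  B8 = {0, 1, 6, 9}  B9 = {0, 3, 6, 9}  B10 = {0, 2, 3, 9}  B11 = {2, 3, 9, 11}  B12 = {2, 3, 5, 11}
Tree: B1–B2, B2–B3, B3–B4, B4–B5, B5–B6, B6–B7, B7–B8, B8–B9, B9–B10, B10–B11, B11–B12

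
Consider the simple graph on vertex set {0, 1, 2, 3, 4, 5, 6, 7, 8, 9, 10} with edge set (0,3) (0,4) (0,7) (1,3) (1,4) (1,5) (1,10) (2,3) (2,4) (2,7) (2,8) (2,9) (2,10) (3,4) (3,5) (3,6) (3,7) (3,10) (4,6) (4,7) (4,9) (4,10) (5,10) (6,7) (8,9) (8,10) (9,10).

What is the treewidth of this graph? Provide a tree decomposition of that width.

Treewidth 3.
Bags: B1 = {1, 3, 4, 10}  B2 = {1, 3, 5, 10}  B3 = {2, 3, 4, 10}  B4 = {2, 3, 4, 7}  B5 = {2, 4, 9, 10}  B6 = {0, 3, 4, 7}  B7 = {2, 8, 9, 10}  B8 = {3, 4, 6, 7}
Tree: B1–B2, B1–B3, B3–B4, B3–B5, B4–B6, B5–B7, B4–B8

Each bag holds 4 vertices, so the decomposition has width 3, which upper-bounds the treewidth. On the other hand G contains the 4-clique {2, 8, 9, 10}. A clique must lie in a single bag of any decomposition, so no decomposition can have width below 3. Combining the bounds, tw(G) = 3.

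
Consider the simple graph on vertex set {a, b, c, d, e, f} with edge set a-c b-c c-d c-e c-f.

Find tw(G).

1

A width-1 tree decomposition is:
Bags: B1 = {c, d}  B2 = {c, e}  B3 = {b, c}  B4 = {a, c}  B5 = {c, f}
Tree: B1–B2, B1–B3, B1–B4, B4–B5
Every bag has size at most 2, so the width is 2 − 1 = 1 and tw(G) ≤ 1. Any graph with an edge has treewidth ≥ 1, and G has the edge c–d. Hence tw(G) = 1 exactly.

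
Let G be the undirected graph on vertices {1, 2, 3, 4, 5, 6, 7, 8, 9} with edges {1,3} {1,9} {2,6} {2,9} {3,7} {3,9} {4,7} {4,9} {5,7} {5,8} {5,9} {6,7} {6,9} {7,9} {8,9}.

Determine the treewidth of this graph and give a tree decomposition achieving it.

Treewidth 2.
One such decomposition:
Bags: B1 = {6, 7, 9}  B2 = {5, 7, 9}  B3 = {3, 7, 9}  B4 = {2, 6, 9}  B5 = {4, 7, 9}  B6 = {5, 8, 9}  B7 = {1, 3, 9}
Tree: B1–B2, B2–B3, B1–B4, B1–B5, B2–B6, B3–B7

Each bag holds 3 vertices, so the decomposition has width 2, which upper-bounds the treewidth. On the other hand G contains the 3-clique {5, 8, 9}. A clique must lie in a single bag of any decomposition, so no decomposition can have width below 2. The upper and lower bounds meet at 2, so that is the treewidth.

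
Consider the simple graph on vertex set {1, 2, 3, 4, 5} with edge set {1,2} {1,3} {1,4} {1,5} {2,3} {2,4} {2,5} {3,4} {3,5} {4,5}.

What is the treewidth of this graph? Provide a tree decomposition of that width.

With just one bag of size 5, the width is 5 − 1 = 4, so tw(G) ≤ 4. Conversely, {1, 2, 3, 4, 5} is a clique of size 5, and the vertices of any clique must share a bag in every tree decomposition; so some bag has ≥ 5 vertices and tw(G) ≥ 4. Hence tw(G) = 4 exactly.

Treewidth 4.
One such decomposition:
Bags: B1 = {1, 2, 3, 4, 5}
Tree: (single bag)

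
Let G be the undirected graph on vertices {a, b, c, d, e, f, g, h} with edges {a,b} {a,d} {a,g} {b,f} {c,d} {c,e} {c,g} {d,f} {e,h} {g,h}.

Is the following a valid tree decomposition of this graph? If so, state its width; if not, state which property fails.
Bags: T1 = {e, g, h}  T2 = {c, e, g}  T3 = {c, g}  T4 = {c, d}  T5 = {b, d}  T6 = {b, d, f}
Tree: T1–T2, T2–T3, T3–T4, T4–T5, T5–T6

No — vertex a appears in no bag.

A tree decomposition must satisfy three properties: every vertex lies in some bag; for every edge, both endpoints lie together in some bag; and for every vertex, the bags containing it form a connected subtree. Here vertex a appears in no bag, so the decomposition is invalid.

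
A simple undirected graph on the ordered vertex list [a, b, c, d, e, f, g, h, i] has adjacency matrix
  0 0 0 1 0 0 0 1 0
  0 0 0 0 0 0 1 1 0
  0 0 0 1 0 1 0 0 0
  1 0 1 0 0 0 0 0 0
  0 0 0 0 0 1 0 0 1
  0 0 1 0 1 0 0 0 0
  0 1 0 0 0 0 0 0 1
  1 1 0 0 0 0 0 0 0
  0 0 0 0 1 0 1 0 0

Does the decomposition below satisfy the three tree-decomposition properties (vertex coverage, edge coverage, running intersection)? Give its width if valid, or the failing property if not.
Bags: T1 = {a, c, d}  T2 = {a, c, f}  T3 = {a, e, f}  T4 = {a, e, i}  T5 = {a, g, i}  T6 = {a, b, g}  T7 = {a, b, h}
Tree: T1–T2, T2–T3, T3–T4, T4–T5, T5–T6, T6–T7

Yes; width 2.

Vertex coverage: the bags together contain {a, b, c, d, e, f, g, h, i}, the full vertex set. Edge coverage: each edge of G has both endpoints in at least one bag. Running intersection: for every vertex, the bags containing it form a connected subtree. All three properties hold, so this is a valid tree decomposition of width max|bag| − 1 = 2, and hence tw(G) ≤ 2.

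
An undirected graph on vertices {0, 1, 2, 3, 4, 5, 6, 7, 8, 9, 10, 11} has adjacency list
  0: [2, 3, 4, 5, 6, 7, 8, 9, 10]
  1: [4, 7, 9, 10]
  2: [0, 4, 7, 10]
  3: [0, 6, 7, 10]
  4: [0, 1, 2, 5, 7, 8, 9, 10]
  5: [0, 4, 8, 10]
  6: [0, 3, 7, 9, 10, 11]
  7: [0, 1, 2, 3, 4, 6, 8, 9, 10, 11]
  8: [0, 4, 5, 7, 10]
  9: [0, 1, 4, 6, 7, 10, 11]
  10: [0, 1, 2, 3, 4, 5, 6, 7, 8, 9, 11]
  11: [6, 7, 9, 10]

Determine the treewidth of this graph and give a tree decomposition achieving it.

Each bag holds 5 vertices, so the decomposition has width 4, which upper-bounds the treewidth. On the other hand G contains the 5-clique {0, 4, 5, 8, 10}. A clique must lie in a single bag of any decomposition, so no decomposition can have width below 4. Therefore the treewidth is 4.

Treewidth 4.
Bags: B1 = {0, 4, 7, 9, 10}  B2 = {0, 4, 7, 8, 10}  B3 = {0, 6, 7, 9, 10}  B4 = {6, 7, 9, 10, 11}  B5 = {0, 4, 5, 8, 10}  B6 = {0, 2, 4, 7, 10}  B7 = {1, 4, 7, 9, 10}  B8 = {0, 3, 6, 7, 10}
Tree: B1–B2, B1–B3, B3–B4, B2–B5, B2–B6, B1–B7, B3–B8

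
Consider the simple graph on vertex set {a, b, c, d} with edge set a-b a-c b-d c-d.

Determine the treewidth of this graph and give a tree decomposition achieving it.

Treewidth 2.
Bags: B1 = {a, c, d}  B2 = {a, b, d}
Tree: B1–B2

Every bag has size at most 3, so the width is 3 − 1 = 2 and tw(G) ≤ 2. For the lower bound, G contains the cycle d–c–a–b–d, so G is not a forest; only forests have treewidth ≤ 1, hence tw(G) ≥ 2. Therefore the treewidth is 2.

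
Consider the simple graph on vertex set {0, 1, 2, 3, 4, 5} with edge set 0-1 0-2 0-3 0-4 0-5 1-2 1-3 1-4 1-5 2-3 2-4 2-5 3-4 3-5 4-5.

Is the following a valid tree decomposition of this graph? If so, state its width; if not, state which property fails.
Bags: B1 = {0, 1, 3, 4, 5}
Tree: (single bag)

No — vertex 2 appears in no bag.

A tree decomposition must satisfy three properties: every vertex lies in some bag; for every edge, both endpoints lie together in some bag; and for every vertex, the bags containing it form a connected subtree. Here vertex 2 appears in no bag, so the decomposition is invalid.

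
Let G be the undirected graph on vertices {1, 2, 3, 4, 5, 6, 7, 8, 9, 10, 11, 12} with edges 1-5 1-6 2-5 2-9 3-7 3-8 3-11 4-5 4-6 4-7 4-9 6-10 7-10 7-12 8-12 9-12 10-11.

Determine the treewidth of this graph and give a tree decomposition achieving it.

The largest bag has 4 vertices, giving width 3; this decomposition certifies tw(G) ≤ 3. For the lower bound: the 4 vertex sets {3,8,11}, {12}, {7}, {4,6,9,10} are disjoint, each induces a connected subgraph, and every pair is joined by at least one edge of G. Contracting each set to a single vertex therefore yields K_{4} as a minor, and since treewidth is minor-monotone, tw(G) ≥ tw(K_{4}) = 3. Therefore the treewidth is 3.

Treewidth 3.
One optimal decomposition is:
Bags: B1 = {3, 8, 11, 12}  B2 = {3, 7, 11, 12}  B3 = {7, 10, 11, 12}  B4 = {7, 9, 10, 12}  B5 = {4, 7, 9, 10}  B6 = {4, 6, 9, 10}  B7 = {2, 4, 6, 9}  B8 = {2, 4, 5, 6}  B9 = {1, 2, 5, 6}
Tree: B1–B2, B2–B3, B3–B4, B4–B5, B5–B6, B6–B7, B7–B8, B8–B9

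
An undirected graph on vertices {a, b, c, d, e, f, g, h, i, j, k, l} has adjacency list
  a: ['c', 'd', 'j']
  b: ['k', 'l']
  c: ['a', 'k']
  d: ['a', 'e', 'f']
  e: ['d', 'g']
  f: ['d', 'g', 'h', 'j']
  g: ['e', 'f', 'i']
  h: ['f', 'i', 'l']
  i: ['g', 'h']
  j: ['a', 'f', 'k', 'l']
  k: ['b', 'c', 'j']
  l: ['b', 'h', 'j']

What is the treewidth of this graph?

A width-3 tree decomposition is:
Bags: B1 = {a, b, c, k}  B2 = {a, b, j, k}  B3 = {a, b, j, l}  B4 = {a, d, j, l}  B5 = {d, f, j, l}  B6 = {d, f, h, l}  B7 = {d, e, f, h}  B8 = {e, f, g, h}  B9 = {e, g, h, i}
Tree: B1–B2, B2–B3, B3–B4, B4–B5, B5–B6, B6–B7, B7–B8, B8–B9
Each bag holds 4 vertices, so the decomposition has width 3, which upper-bounds the treewidth. For the lower bound: the 4 vertex sets {b,c,k}, {a}, {j}, {d,f,h,l} are disjoint, each induces a connected subgraph, and every pair is joined by at least one edge of G. Contracting each set to a single vertex therefore yields K_{4} as a minor, and since treewidth is minor-monotone, tw(G) ≥ tw(K_{4}) = 3. Hence tw(G) = 3 exactly.

3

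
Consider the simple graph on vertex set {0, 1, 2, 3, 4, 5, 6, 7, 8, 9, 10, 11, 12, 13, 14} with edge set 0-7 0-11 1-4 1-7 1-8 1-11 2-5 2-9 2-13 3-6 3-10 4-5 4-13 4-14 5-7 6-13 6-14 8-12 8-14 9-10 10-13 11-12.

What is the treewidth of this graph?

3

A width-3 tree decomposition is:
Bags: B1 = {0, 8, 11, 12}  B2 = {0, 1, 8, 11}  B3 = {0, 1, 7, 8}  B4 = {1, 7, 8, 14}  B5 = {1, 4, 7, 14}  B6 = {4, 5, 7, 14}  B7 = {4, 5, 6, 14}  B8 = {4, 5, 6, 13}  B9 = {2, 5, 6, 13}  B10 = {2, 3, 6, 13}  B11 = {2, 3, 10, 13}  B12 = {2, 3, 9, 10}
Tree: B1–B2, B2–B3, B3–B4, B4–B5, B5–B6, B6–B7, B7–B8, B8–B9, B9–B10, B10–B11, B11–B12
Every bag has size at most 4, so the width is 4 − 1 = 3 and tw(G) ≤ 3. For the lower bound: the 4 vertex sets {0,11,12}, {8}, {1}, {4,5,7,14} are disjoint, each induces a connected subgraph, and every pair is joined by at least one edge of G. Contracting each set to a single vertex therefore yields K_{4} as a minor, and since treewidth is minor-monotone, tw(G) ≥ tw(K_{4}) = 3. The upper and lower bounds meet at 3, so that is the treewidth.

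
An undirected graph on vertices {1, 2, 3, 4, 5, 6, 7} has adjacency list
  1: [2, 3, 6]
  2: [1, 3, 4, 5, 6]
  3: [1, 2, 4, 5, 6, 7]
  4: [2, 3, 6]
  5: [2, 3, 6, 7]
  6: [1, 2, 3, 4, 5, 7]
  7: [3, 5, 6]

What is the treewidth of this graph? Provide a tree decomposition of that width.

Treewidth 3.
One optimal decomposition is:
Bags: B1 = {3, 5, 6, 7}  B2 = {2, 3, 5, 6}  B3 = {2, 3, 4, 6}  B4 = {1, 2, 3, 6}
Tree: B1–B2, B2–B3, B2–B4

Each bag holds 4 vertices, so the decomposition has width 3, which upper-bounds the treewidth. On the other hand G contains the 4-clique {1, 2, 3, 6}. A clique must lie in a single bag of any decomposition, so no decomposition can have width below 3. Hence tw(G) = 3 exactly.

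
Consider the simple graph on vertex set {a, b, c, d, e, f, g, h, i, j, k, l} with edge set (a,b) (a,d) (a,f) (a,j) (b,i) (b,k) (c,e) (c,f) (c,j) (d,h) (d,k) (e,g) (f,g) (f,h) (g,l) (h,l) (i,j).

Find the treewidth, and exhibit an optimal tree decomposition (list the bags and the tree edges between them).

Every bag has size at most 4, so the width is 4 − 1 = 3 and tw(G) ≤ 3. For the lower bound: the 4 vertex sets {e,g,l}, {h}, {f}, {a,c,d,j} are disjoint, each induces a connected subgraph, and every pair is joined by at least one edge of G. Contracting each set to a single vertex therefore yields K_{4} as a minor, and since treewidth is minor-monotone, tw(G) ≥ tw(K_{4}) = 3. Therefore the treewidth is 3.

Treewidth 3.
Bags: B1 = {e, g, h, l}  B2 = {e, f, g, h}  B3 = {c, e, f, h}  B4 = {c, d, f, h}  B5 = {a, c, d, f}  B6 = {a, c, d, j}  B7 = {a, d, j, k}  B8 = {a, b, j, k}  B9 = {b, i, j, k}
Tree: B1–B2, B2–B3, B3–B4, B4–B5, B5–B6, B6–B7, B7–B8, B8–B9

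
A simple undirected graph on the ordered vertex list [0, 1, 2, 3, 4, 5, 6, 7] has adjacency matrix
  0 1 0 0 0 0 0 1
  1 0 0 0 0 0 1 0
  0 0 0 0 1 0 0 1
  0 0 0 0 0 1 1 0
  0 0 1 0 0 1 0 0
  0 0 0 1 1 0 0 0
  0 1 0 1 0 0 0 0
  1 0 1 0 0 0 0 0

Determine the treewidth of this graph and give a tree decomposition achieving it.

Treewidth 2.
One optimal decomposition is:
Bags: B1 = {0, 2, 7}  B2 = {0, 2, 4}  B3 = {0, 4, 5}  B4 = {0, 3, 5}  B5 = {0, 3, 6}  B6 = {0, 1, 6}
Tree: B1–B2, B2–B3, B3–B4, B4–B5, B5–B6

The largest bag has 3 vertices, giving width 2; this decomposition certifies tw(G) ≤ 2. Since 0–7–2–4–5–3–6–1–0 is a cycle in G, G is not acyclic. Forests are exactly the graphs of treewidth ≤ 1, so tw(G) ≥ 2. Hence tw(G) = 2 exactly.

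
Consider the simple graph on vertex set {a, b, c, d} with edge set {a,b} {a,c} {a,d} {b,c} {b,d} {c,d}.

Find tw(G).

3

A width-3 tree decomposition is:
Bags: B1 = {a, b, c, d}
Tree: (single bag)
With just one bag of size 4, the width is 4 − 1 = 3, so tw(G) ≤ 3. Conversely, {a, b, c, d} is a clique of size 4, and the vertices of any clique must share a bag in every tree decomposition; so some bag has ≥ 4 vertices and tw(G) ≥ 3. Combining the bounds, tw(G) = 3.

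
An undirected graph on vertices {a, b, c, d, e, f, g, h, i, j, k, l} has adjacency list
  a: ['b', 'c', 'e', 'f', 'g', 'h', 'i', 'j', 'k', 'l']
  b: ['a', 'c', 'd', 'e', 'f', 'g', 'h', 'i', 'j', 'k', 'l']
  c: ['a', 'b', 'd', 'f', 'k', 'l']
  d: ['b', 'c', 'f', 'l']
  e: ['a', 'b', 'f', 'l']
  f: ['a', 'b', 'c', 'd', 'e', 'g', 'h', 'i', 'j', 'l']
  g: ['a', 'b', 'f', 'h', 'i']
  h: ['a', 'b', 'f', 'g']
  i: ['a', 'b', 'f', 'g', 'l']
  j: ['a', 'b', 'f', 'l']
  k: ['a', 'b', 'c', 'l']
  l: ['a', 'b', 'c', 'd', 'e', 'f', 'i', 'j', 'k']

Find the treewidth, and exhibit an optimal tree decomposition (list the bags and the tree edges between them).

Every bag has size at most 5, so the width is 5 − 1 = 4 and tw(G) ≤ 4. Conversely, {b, c, d, f, l} is a clique of size 5, and the vertices of any clique must share a bag in every tree decomposition; so some bag has ≥ 5 vertices and tw(G) ≥ 4. Combining the bounds, tw(G) = 4.

Treewidth 4.
One such decomposition:
Bags: B1 = {a, b, c, f, l}  B2 = {a, b, f, i, l}  B3 = {a, b, f, g, i}  B4 = {b, c, d, f, l}  B5 = {a, b, e, f, l}  B6 = {a, b, f, j, l}  B7 = {a, b, c, k, l}  B8 = {a, b, f, g, h}
Tree: B1–B2, B2–B3, B1–B4, B1–B5, B5–B6, B1–B7, B3–B8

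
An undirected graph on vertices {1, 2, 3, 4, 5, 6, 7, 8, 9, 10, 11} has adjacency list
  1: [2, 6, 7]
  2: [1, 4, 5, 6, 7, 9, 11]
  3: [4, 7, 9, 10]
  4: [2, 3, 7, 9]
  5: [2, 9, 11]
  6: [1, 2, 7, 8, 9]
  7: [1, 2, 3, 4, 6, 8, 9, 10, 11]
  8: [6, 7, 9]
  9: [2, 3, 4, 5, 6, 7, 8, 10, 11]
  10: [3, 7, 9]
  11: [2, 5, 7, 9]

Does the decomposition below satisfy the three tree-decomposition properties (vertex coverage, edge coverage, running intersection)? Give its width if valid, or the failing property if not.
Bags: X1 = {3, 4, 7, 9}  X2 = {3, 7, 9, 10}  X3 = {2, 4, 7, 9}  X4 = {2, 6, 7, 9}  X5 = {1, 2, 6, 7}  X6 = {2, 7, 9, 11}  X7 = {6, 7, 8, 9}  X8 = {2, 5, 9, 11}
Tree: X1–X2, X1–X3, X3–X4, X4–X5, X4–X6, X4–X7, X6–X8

Every vertex of G appears in some bag (union = {1, 2, 3, 4, 5, 6, 7, 8, 9, 10, 11}); every edge is covered by a bag; and for each vertex v the set of bags containing v is connected in the bag tree. The decomposition is therefore valid. The largest bag has 4 vertices, so the width is 3.

Yes; width 3.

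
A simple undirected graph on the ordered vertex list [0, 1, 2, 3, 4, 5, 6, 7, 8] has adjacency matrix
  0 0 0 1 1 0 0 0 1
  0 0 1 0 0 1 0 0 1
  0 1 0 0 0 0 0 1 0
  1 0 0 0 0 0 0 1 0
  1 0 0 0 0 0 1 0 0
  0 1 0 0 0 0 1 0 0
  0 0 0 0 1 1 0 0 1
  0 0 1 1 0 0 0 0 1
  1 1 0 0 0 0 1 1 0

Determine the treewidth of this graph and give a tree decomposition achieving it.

Treewidth 3.
One optimal decomposition is:
Bags: B1 = {0, 3, 4, 7}  B2 = {0, 4, 7, 8}  B3 = {4, 6, 7, 8}  B4 = {2, 6, 7, 8}  B5 = {1, 2, 6, 8}  B6 = {1, 2, 5, 6}
Tree: B1–B2, B2–B3, B3–B4, B4–B5, B5–B6

The largest bag has 4 vertices, giving width 3; this decomposition certifies tw(G) ≤ 3. For the lower bound: the 4 vertex sets {0,3,4}, {7}, {8}, {1,2,5,6} are disjoint, each induces a connected subgraph, and every pair is joined by at least one edge of G. Contracting each set to a single vertex therefore yields K_{4} as a minor, and since treewidth is minor-monotone, tw(G) ≥ tw(K_{4}) = 3. Combining the bounds, tw(G) = 3.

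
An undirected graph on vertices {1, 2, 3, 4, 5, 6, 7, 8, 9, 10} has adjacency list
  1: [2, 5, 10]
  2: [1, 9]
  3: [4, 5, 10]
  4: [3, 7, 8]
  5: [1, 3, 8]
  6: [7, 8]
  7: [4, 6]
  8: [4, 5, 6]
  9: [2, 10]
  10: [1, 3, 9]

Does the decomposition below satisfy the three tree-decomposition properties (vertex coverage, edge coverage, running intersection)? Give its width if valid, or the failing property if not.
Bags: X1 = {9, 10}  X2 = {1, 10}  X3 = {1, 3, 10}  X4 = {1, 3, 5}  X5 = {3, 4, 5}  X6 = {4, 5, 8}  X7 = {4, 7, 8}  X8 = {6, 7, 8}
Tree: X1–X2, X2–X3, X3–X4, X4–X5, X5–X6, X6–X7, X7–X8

A tree decomposition must satisfy three properties: every vertex lies in some bag; for every edge, both endpoints lie together in some bag; and for every vertex, the bags containing it form a connected subtree. Here vertex 2 appears in no bag, so the decomposition is invalid.

No — vertex 2 appears in no bag.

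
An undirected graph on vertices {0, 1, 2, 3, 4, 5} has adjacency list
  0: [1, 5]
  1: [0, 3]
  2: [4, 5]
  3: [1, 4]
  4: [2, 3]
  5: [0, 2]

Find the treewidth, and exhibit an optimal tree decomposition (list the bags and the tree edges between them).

Treewidth 2.
One such decomposition:
Bags: B1 = {2, 4, 5}  B2 = {0, 4, 5}  B3 = {0, 1, 4}  B4 = {1, 3, 4}
Tree: B1–B2, B2–B3, B3–B4

Each bag holds 3 vertices, so the decomposition has width 2, which upper-bounds the treewidth. For the lower bound, G contains the cycle 4–2–5–0–1–3–4, so G is not a forest; only forests have treewidth ≤ 1, hence tw(G) ≥ 2. Combining the bounds, tw(G) = 2.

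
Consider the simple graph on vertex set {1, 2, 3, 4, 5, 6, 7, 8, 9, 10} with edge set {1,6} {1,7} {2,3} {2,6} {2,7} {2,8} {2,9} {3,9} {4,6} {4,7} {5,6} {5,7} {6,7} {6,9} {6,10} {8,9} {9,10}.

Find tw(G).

2

A width-2 tree decomposition is:
Bags: B1 = {2, 6, 9}  B2 = {2, 3, 9}  B3 = {2, 6, 7}  B4 = {6, 9, 10}  B5 = {5, 6, 7}  B6 = {2, 8, 9}  B7 = {1, 6, 7}  B8 = {4, 6, 7}
Tree: B1–B2, B1–B3, B1–B4, B3–B5, B1–B6, B3–B7, B3–B8
Every bag has size at most 3, so the width is 3 − 1 = 2 and tw(G) ≤ 2. On the other hand G contains the 3-clique {2, 8, 9}. A clique must lie in a single bag of any decomposition, so no decomposition can have width below 2. Therefore the treewidth is 2.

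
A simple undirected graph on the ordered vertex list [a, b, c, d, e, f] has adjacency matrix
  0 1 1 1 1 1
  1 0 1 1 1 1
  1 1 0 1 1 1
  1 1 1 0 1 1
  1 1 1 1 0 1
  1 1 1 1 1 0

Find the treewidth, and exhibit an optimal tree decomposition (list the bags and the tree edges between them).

Treewidth 5.
One such decomposition:
Bags: B1 = {a, b, c, d, e, f}
Tree: (single bag)

A single bag containing all 6 vertices is trivially a valid decomposition of width 5. For the lower bound, the 6 vertices {a, b, c, d, e, f} are pairwise adjacent, and any tree decomposition puts a clique entirely inside one bag — forcing width ≥ 5. The upper and lower bounds meet at 5, so that is the treewidth.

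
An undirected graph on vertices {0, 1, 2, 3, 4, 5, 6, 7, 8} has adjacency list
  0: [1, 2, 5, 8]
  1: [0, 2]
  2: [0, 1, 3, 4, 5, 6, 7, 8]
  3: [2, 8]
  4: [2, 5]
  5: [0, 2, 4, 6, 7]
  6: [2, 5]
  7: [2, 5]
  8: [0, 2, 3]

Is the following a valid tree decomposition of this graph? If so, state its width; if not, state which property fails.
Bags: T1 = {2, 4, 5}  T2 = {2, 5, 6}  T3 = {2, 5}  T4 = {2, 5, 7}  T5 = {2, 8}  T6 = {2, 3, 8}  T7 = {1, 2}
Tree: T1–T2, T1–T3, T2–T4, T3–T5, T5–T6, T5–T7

A tree decomposition must satisfy three properties: every vertex lies in some bag; for every edge, both endpoints lie together in some bag; and for every vertex, the bags containing it form a connected subtree. Here vertex 0 appears in no bag, so the decomposition is invalid.

No — vertex 0 appears in no bag.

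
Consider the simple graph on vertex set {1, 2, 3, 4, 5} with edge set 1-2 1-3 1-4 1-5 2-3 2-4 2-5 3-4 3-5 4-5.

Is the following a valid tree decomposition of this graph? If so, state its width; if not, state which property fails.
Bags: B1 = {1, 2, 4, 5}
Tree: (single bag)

A tree decomposition must satisfy three properties: every vertex lies in some bag; for every edge, both endpoints lie together in some bag; and for every vertex, the bags containing it form a connected subtree. Here vertex 3 appears in no bag, so the decomposition is invalid.

No — vertex 3 appears in no bag.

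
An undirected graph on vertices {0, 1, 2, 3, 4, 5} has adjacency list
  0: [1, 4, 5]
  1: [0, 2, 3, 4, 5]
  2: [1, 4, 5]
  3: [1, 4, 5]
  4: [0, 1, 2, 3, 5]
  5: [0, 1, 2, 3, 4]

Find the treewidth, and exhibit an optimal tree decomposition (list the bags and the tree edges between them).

Each bag holds 4 vertices, so the decomposition has width 3, which upper-bounds the treewidth. For the lower bound, the 4 vertices {0, 1, 4, 5} are pairwise adjacent, and any tree decomposition puts a clique entirely inside one bag — forcing width ≥ 3. Therefore the treewidth is 3.

Treewidth 3.
Bags: B1 = {1, 2, 4, 5}  B2 = {0, 1, 4, 5}  B3 = {1, 3, 4, 5}
Tree: B1–B2, B2–B3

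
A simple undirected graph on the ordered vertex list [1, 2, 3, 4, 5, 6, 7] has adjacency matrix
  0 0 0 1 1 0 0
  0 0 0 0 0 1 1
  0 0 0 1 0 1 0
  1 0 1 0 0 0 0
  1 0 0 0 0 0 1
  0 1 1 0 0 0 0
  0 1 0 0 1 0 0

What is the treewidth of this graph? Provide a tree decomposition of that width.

Each bag holds 3 vertices, so the decomposition has width 2, which upper-bounds the treewidth. The edges 3–6–2–7–5–1–4–3 form a cycle, so G is not a tree and its treewidth is at least 2. Hence tw(G) = 2 exactly.

Treewidth 2.
One optimal decomposition is:
Bags: B1 = {2, 3, 6}  B2 = {2, 3, 7}  B3 = {3, 5, 7}  B4 = {1, 3, 5}  B5 = {1, 3, 4}
Tree: B1–B2, B2–B3, B3–B4, B4–B5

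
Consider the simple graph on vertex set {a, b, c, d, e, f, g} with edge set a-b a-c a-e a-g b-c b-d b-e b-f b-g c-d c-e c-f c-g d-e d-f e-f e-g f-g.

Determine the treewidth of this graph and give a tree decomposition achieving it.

Every bag has size at most 5, so the width is 5 − 1 = 4 and tw(G) ≤ 4. On the other hand G contains the 5-clique {a, b, c, e, g}. A clique must lie in a single bag of any decomposition, so no decomposition can have width below 4. The upper and lower bounds meet at 4, so that is the treewidth.

Treewidth 4.
One optimal decomposition is:
Bags: B1 = {b, c, d, e, f}  B2 = {b, c, e, f, g}  B3 = {a, b, c, e, g}
Tree: B1–B2, B2–B3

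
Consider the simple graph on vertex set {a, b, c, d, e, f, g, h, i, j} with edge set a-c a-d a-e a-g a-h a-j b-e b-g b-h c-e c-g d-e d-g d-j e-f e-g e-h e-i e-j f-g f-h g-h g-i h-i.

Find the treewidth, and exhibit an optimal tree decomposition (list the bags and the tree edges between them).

Treewidth 3.
Bags: B1 = {e, f, g, h}  B2 = {b, e, g, h}  B3 = {e, g, h, i}  B4 = {a, e, g, h}  B5 = {a, c, e, g}  B6 = {a, d, e, g}  B7 = {a, d, e, j}
Tree: B1–B2, B1–B3, B1–B4, B4–B5, B5–B6, B6–B7

Every bag has size at most 4, so the width is 4 − 1 = 3 and tw(G) ≤ 3. Conversely, {a, d, e, g} is a clique of size 4, and the vertices of any clique must share a bag in every tree decomposition; so some bag has ≥ 4 vertices and tw(G) ≥ 3. The upper and lower bounds meet at 3, so that is the treewidth.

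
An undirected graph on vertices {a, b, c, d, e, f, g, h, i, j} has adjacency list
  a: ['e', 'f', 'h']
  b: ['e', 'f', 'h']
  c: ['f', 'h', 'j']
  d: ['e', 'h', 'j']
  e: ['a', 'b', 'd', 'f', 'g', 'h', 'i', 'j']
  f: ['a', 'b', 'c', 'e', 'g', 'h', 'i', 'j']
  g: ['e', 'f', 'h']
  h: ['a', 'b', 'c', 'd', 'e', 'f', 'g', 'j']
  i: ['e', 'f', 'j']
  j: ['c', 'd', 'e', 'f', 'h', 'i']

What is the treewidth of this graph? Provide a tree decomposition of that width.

Treewidth 3.
One such decomposition:
Bags: B1 = {a, e, f, h}  B2 = {e, f, h, j}  B3 = {e, f, g, h}  B4 = {d, e, h, j}  B5 = {c, f, h, j}  B6 = {e, f, i, j}  B7 = {b, e, f, h}
Tree: B1–B2, B1–B3, B2–B4, B2–B5, B2–B6, B3–B7

The largest bag has 4 vertices, giving width 3; this decomposition certifies tw(G) ≤ 3. On the other hand G contains the 4-clique {d, e, h, j}. A clique must lie in a single bag of any decomposition, so no decomposition can have width below 3. The upper and lower bounds meet at 3, so that is the treewidth.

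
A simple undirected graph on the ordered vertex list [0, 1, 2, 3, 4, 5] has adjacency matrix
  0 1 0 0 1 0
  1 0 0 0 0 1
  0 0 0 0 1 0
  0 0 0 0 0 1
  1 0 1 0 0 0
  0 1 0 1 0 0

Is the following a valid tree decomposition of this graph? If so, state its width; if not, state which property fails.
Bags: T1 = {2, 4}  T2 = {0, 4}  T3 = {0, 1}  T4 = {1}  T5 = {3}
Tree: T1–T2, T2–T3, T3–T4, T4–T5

No — vertex 5 appears in no bag.

A tree decomposition must satisfy three properties: every vertex lies in some bag; for every edge, both endpoints lie together in some bag; and for every vertex, the bags containing it form a connected subtree. Here vertex 5 appears in no bag, so the decomposition is invalid.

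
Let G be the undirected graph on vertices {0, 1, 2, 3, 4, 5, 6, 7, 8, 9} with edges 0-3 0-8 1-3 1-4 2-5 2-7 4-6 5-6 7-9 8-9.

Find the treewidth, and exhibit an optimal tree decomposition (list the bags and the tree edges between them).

Every bag has size at most 3, so the width is 3 − 1 = 2 and tw(G) ≤ 2. Since 8–0–3–1–4–6–5–2–7–9–8 is a cycle in G, G is not acyclic. Forests are exactly the graphs of treewidth ≤ 1, so tw(G) ≥ 2. Therefore the treewidth is 2.

Treewidth 2.
One such decomposition:
Bags: B1 = {0, 3, 8}  B2 = {1, 3, 8}  B3 = {1, 4, 8}  B4 = {4, 6, 8}  B5 = {5, 6, 8}  B6 = {2, 5, 8}  B7 = {2, 7, 8}  B8 = {7, 8, 9}
Tree: B1–B2, B2–B3, B3–B4, B4–B5, B5–B6, B6–B7, B7–B8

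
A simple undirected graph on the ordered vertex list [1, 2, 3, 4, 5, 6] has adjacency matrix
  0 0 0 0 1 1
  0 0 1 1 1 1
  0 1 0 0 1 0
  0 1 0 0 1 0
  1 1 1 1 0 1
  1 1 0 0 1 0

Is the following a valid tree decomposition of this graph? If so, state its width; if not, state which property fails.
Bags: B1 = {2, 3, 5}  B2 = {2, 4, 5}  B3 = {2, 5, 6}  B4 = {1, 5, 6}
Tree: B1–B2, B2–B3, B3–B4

Yes; width 2.

Vertex coverage: the bags together contain {1, 2, 3, 4, 5, 6}, the full vertex set. Edge coverage: each edge of G has both endpoints in at least one bag. Running intersection: for every vertex, the bags containing it form a connected subtree. All three properties hold, so this is a valid tree decomposition of width max|bag| − 1 = 2, and hence tw(G) ≤ 2.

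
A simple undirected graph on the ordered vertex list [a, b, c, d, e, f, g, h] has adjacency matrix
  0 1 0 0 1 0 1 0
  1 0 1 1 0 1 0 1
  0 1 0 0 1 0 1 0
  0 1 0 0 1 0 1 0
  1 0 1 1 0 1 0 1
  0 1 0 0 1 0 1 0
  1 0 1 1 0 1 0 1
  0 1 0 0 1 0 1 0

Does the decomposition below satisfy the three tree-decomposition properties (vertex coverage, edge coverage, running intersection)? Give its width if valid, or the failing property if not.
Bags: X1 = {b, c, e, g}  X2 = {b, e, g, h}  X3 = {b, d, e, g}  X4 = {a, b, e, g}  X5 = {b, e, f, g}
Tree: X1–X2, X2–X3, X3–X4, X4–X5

Yes; width 3.

Checking the three conditions: (i) the bags cover all of {a, b, c, d, e, f, g, h}; (ii) for each edge, some bag contains both endpoints; (iii) the bags containing any fixed vertex form a subtree. All hold, so the decomposition is valid with width 4 − 1 = 3.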